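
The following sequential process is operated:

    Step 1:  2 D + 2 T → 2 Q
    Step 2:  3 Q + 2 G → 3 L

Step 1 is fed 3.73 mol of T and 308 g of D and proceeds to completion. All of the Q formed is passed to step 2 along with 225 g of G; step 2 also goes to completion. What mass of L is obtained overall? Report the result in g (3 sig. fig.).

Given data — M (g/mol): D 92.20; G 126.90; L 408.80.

1090 g

Step 1:
n(T) = 3.730 mol
n(D) = 308.0 / 92.20 = 3.341 mol
n/ν for T = 3.730/2 = 1.865
n/ν for D = 3.341/2 = 1.671
Smallest n/ν is D → limiting reagent.
n(Q) produced = (2/2) × 3.341 = 3.341 mol
Step 2:
n(Q) available = 3.341 mol
n(G) = 225.0 / 126.90 = 1.773 mol
n/ν for Q = 3.341/3 = 1.114
n/ν for G = 1.773/2 = 0.8865
Smallest n/ν is G → limiting reagent.
n(L) = (3/2) × 1.773 = 2.660 mol
mass = 2.660 × 408.80 = 1087 g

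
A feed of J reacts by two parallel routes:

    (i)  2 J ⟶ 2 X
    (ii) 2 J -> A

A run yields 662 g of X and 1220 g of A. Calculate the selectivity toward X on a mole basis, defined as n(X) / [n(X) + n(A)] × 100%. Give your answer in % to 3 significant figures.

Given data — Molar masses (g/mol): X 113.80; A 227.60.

52.0 %

n(X) = 662 / 113.80 = 5.817 mol
n(A) = 1220 / 227.60 = 5.360 mol
selectivity = 5.817/(5.817+5.360) × 100 = 52.04 %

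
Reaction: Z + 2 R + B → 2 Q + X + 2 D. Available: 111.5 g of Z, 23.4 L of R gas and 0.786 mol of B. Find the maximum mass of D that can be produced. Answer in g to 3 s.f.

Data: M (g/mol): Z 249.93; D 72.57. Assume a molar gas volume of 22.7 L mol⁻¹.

64.8 g

n(Z) = 111.5 / 249.93 = 0.4461 mol
n(R) = 23.40 / 22.7 = 1.031 mol
n(B) = 0.7860 mol
n/ν → Z: 0.4461, R: 0.5155, B: 0.7860; Z is limiting.
n(D) = (2/1) × 0.4461 = 0.8922 mol
mass = 0.8922 × 72.57 = 64.75 g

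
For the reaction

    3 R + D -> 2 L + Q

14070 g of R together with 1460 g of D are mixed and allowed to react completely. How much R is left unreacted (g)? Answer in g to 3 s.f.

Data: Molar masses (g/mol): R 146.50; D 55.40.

n(R) = 14070 / 146.50 = 96.04 mol
n(D) = 1460 / 55.40 = 26.35 mol
n/ν → R: 32.01, D: 26.35; D is limiting.
R consumed = (3/1) × 26.35 = 79.05 mol
R remaining = 96.04 − 79.05 = 16.99 mol
mass = 16.99 × 146.50 = 2489 g

2490 g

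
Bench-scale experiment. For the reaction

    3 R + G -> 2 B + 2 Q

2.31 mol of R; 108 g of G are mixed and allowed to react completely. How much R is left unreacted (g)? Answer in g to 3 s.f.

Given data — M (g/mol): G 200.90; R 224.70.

157 g

n(R) = 2.310 mol
n(G) = 108.0 / 200.90 = 0.5376 mol
n/ν for R = 2.310/3 = 0.7700
n/ν for G = 0.5376/1 = 0.5376
Smallest n/ν is G → limiting reagent.
R consumed = (3/1) × 0.5376 = 1.613 mol
R remaining = 2.310 − 1.613 = 0.6970 mol
mass = 0.6970 × 224.70 = 156.6 g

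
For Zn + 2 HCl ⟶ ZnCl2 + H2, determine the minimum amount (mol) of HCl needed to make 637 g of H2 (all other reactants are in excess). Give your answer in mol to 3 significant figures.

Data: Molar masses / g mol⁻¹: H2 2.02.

n(H2) = 637 / 2.02 = 315.3 mol
n(HCl) = (2/1) × 315.3 = 630.6 mol

631 mol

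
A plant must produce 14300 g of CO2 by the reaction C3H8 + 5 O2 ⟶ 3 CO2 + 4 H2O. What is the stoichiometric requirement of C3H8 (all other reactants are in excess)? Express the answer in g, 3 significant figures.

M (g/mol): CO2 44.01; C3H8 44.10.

n(CO2) = 14300 / 44.01 = 324.9 mol
n(C3H8) = (1/3) × 324.9 = 108.3 mol
mass = 108.3 × 44.10 = 4776 g

4780 g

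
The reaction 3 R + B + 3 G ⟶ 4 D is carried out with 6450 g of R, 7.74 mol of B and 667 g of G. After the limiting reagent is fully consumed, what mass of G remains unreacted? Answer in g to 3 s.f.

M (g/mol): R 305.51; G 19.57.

n(R) = 6450 / 305.51 = 21.11 mol
n(B) = 7.740 mol
n(G) = 667.0 / 19.57 = 34.08 mol
n/ν for R = 21.11/3 = 7.037
n/ν for B = 7.740/1 = 7.740
n/ν for G = 34.08/3 = 11.36
Smallest n/ν is R → limiting reagent.
G consumed = (3/3) × 21.11 = 21.11 mol
G remaining = 34.08 − 21.11 = 12.97 mol
mass = 12.97 × 19.57 = 253.8 g

254 g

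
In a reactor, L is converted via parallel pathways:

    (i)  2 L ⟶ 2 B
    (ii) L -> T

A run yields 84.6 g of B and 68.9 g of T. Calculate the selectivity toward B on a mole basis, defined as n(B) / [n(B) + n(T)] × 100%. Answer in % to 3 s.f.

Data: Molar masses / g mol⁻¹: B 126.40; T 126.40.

n(B) = 84.6 / 126.40 = 0.6693 mol
n(T) = 68.9 / 126.40 = 0.5451 mol
selectivity = 0.6693/(0.6693+0.5451) × 100 = 55.11 %

55.1 %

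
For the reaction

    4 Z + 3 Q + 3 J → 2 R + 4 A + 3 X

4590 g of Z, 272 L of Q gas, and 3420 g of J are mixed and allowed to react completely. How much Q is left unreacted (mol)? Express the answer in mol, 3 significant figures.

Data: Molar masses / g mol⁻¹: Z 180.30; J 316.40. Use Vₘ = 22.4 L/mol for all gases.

1.33 mol

n(Z) = 4590 / 180.30 = 25.46 mol
n(Q) = 272.0 / 22.4 = 12.14 mol
n(J) = 3420 / 316.40 = 10.81 mol
n/ν for Z = 25.46/4 = 6.365
n/ν for Q = 12.14/3 = 4.047
n/ν for J = 10.81/3 = 3.603
Smallest n/ν is J → limiting reagent.
Q consumed = (3/3) × 10.81 = 10.81 mol
Q remaining = 12.14 − 10.81 = 1.330 mol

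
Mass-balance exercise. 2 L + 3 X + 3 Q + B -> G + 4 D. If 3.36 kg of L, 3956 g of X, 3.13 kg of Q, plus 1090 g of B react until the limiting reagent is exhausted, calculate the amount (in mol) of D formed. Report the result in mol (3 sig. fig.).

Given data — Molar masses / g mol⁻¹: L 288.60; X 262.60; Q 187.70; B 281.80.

15.5 mol

n(L) = 3.360×1000 / 288.60 = 11.64 mol
n(X) = 3956 / 262.60 = 15.06 mol
n(Q) = 3.130×1000 / 187.70 = 16.68 mol
n(B) = 1090 / 281.80 = 3.868 mol
n/ν for L = 11.64/2 = 5.820
n/ν for X = 15.06/3 = 5.020
n/ν for Q = 16.68/3 = 5.560
n/ν for B = 3.868/1 = 3.868
Smallest n/ν is B → limiting reagent.
n(D) = (4/1) × 3.868 = 15.47 mol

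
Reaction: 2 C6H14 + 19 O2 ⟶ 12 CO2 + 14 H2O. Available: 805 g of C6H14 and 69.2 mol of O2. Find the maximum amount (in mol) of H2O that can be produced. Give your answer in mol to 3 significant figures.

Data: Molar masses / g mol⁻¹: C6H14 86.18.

51.0 mol

n(C6H14) = 805.0 / 86.18 = 9.341 mol
n(O2) = 69.20 mol
n/ν for C6H14 = 9.341/2 = 4.671
n/ν for O2 = 69.20/19 = 3.642
Smallest n/ν is O2 → limiting reagent.
n(H2O) = (14/19) × 69.20 = 50.99 mol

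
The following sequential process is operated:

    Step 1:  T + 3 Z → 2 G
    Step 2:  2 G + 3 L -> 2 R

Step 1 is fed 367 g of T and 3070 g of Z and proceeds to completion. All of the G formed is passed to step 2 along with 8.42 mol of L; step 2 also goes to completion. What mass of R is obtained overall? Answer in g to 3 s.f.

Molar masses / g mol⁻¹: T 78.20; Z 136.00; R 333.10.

Step 1:
n(T) = 367.0 / 78.20 = 4.693 mol
n(Z) = 3070 / 136.00 = 22.57 mol
n/ν for T = 4.693/1 = 4.693
n/ν for Z = 22.57/3 = 7.523
Smallest n/ν is T → limiting reagent.
n(G) produced = (2/1) × 4.693 = 9.386 mol
Step 2:
n(G) available = 9.386 mol
n(L) = 8.420 mol
n/ν for G = 9.386/2 = 4.693
n/ν for L = 8.420/3 = 2.807
Smallest n/ν is L → limiting reagent.
n(R) = (2/3) × 8.420 = 5.613 mol
mass = 5.613 × 333.10 = 1870 g

1870 g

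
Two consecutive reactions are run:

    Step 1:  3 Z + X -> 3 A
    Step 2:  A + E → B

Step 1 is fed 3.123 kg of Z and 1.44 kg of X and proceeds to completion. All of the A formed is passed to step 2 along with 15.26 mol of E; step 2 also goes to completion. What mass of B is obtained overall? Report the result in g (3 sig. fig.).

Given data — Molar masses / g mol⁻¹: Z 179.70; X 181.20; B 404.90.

Step 1:
n(Z) = 3.123×1000 / 179.70 = 17.38 mol
n(X) = 1.440×1000 / 181.20 = 7.947 mol
n/ν for Z = 17.38/3 = 5.793
n/ν for X = 7.947/1 = 7.947
Smallest n/ν is Z → limiting reagent.
n(A) produced = (3/3) × 17.38 = 17.38 mol
Step 2:
n(A) available = 17.38 mol
n(E) = 15.26 mol
n/ν for A = 17.38/1 = 17.38
n/ν for E = 15.26/1 = 15.26
Smallest n/ν is E → limiting reagent.
n(B) = (1/1) × 15.26 = 15.26 mol
mass = 15.26 × 404.90 = 6179 g

6180 g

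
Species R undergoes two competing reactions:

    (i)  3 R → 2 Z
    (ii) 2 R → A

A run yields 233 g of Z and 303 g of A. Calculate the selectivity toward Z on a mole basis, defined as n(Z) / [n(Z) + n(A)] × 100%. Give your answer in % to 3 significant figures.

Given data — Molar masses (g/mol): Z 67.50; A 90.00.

n(Z) = 233 / 67.50 = 3.452 mol
n(A) = 303 / 90.00 = 3.367 mol
selectivity = 3.452/(3.452+3.367) × 100 = 50.62 %

50.6 %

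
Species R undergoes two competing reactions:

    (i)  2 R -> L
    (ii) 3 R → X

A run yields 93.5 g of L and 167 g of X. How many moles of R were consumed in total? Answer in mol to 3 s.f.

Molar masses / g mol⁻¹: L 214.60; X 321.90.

n(L) = 93.5 / 214.60 = 0.4357 mol
n(X) = 167 / 321.90 = 0.5188 mol
n(R) via (i) = (2/1)×0.4357 = 0.8714 mol
n(R) via (ii) = (3/1)×0.5188 = 1.556 mol
total n(R) = 0.8714 + 1.556 = 2.427 mol

2.43 mol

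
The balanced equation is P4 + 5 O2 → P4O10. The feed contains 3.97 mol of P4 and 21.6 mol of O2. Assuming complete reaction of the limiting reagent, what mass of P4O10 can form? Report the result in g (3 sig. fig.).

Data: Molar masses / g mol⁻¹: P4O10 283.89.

n(P4) = 3.970 mol
n(O2) = 21.60 mol
n/ν → P4: 3.970, O2: 4.320; P4 is limiting.
n(P4O10) = (1/1) × 3.970 = 3.970 mol
mass = 3.970 × 283.89 = 1127 g

1130 g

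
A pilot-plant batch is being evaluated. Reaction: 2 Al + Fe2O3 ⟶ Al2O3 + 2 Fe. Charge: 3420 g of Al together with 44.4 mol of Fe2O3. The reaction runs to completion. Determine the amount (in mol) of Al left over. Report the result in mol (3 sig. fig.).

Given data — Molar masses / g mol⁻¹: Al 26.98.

n(Al) = 3420 / 26.98 = 126.8 mol
n(Fe2O3) = 44.40 mol
n/ν for Al = 126.8/2 = 63.40
n/ν for Fe2O3 = 44.40/1 = 44.40
Smallest n/ν is Fe2O3 → limiting reagent.
Al consumed = (2/1) × 44.40 = 88.80 mol
Al remaining = 126.8 − 88.80 = 38.00 mol

38.0 mol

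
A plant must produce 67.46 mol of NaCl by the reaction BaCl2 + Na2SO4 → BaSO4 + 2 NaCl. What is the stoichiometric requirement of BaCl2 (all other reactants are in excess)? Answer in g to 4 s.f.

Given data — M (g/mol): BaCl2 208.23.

n(NaCl) = 67.46 mol
n(BaCl2) = (1/2) × 67.46 = 33.73 mol
mass = 33.73 × 208.23 = 7024 g

7024 g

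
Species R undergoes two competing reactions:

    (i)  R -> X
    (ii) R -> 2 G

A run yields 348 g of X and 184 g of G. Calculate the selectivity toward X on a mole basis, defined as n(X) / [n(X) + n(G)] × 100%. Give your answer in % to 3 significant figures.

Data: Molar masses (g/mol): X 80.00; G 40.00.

48.6 %

n(X) = 348 / 80.00 = 4.350 mol
n(G) = 184 / 40.00 = 4.600 mol
selectivity = 4.350/(4.350+4.600) × 100 = 48.60 %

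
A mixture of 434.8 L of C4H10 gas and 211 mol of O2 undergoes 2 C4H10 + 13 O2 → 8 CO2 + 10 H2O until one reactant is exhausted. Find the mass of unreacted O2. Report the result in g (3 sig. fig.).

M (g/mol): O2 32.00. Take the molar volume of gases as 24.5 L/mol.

3060 g

n(C4H10) = 434.8 / 24.5 = 17.75 mol
n(O2) = 211.0 mol
n/ν for C4H10 = 17.75/2 = 8.875
n/ν for O2 = 211.0/13 = 16.23
Smallest n/ν is C4H10 → limiting reagent.
O2 consumed = (13/2) × 17.75 = 115.4 mol
O2 remaining = 211.0 − 115.4 = 95.60 mol
mass = 95.60 × 32.00 = 3059 g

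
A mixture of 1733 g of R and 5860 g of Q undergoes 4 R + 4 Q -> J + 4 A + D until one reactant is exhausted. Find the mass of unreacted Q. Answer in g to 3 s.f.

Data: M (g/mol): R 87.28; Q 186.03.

n(R) = 1733 / 87.28 = 19.86 mol
n(Q) = 5860 / 186.03 = 31.50 mol
n/ν for R = 19.86/4 = 4.965
n/ν for Q = 31.50/4 = 7.875
Smallest n/ν is R → limiting reagent.
Q consumed = (4/4) × 19.86 = 19.86 mol
Q remaining = 31.50 − 19.86 = 11.64 mol
mass = 11.64 × 186.03 = 2165 g

2170 g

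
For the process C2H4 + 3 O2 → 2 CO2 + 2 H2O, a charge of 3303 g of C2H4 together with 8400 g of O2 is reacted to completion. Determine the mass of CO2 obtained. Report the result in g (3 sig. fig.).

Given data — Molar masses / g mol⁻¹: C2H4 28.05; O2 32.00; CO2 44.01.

n(C2H4) = 3303 / 28.05 = 117.8 mol
n(O2) = 8400 / 32.00 = 262.5 mol
n/ν for C2H4 = 117.8/1 = 117.8
n/ν for O2 = 262.5/3 = 87.50
Smallest n/ν is O2 → limiting reagent.
n(CO2) = (2/3) × 262.5 = 175.0 mol
mass = 175.0 × 44.01 = 7702 g

7700 g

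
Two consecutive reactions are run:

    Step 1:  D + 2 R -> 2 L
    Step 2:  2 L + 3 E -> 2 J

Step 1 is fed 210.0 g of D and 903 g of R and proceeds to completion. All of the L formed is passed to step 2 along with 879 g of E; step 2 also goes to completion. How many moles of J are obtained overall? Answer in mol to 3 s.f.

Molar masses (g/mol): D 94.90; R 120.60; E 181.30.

3.23 mol

Step 1:
n(D) = 210.0 / 94.90 = 2.213 mol
n(R) = 903.0 / 120.60 = 7.488 mol
n/ν → D: 2.213, R: 3.744; D is limiting.
n(L) produced = (2/1) × 2.213 = 4.426 mol
Step 2:
n(L) available = 4.426 mol
n(E) = 879.0 / 181.30 = 4.848 mol
n/ν → L: 2.213, E: 1.616; E is limiting.
n(J) = (2/3) × 4.848 = 3.232 mol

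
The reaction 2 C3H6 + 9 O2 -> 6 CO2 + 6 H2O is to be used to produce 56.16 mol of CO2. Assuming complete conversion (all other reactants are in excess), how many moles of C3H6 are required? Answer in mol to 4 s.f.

18.72 mol

n(CO2) = 56.16 mol
n(C3H6) = (2/6) × 56.16 = 18.72 mol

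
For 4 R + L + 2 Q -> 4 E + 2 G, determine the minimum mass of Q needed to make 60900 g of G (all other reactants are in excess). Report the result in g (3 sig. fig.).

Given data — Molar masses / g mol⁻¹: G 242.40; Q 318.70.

n(G) = 60900 / 242.40 = 251.2 mol
n(Q) = (2/2) × 251.2 = 251.2 mol
mass = 251.2 × 318.70 = 80060 g

80100 g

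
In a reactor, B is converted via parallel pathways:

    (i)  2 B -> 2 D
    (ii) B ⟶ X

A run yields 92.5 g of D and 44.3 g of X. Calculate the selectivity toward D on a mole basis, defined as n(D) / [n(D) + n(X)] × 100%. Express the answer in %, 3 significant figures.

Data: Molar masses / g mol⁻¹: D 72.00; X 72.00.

67.6 %

n(D) = 92.5 / 72.00 = 1.285 mol
n(X) = 44.3 / 72.00 = 0.6153 mol
selectivity = 1.285/(1.285+0.6153) × 100 = 67.62 %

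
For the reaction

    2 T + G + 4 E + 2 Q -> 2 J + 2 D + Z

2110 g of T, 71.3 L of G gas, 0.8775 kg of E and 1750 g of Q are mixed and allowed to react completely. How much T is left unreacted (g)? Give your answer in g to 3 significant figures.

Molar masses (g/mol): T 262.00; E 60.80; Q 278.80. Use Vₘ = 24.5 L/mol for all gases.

n(T) = 2110 / 262.00 = 8.053 mol
n(G) = 71.30 / 24.5 = 2.910 mol
n(E) = 0.8775×1000 / 60.80 = 14.43 mol
n(Q) = 1750 / 278.80 = 6.277 mol
n/ν for T = 8.053/2 = 4.027
n/ν for G = 2.910/1 = 2.910
n/ν for E = 14.43/4 = 3.608
n/ν for Q = 6.277/2 = 3.139
Smallest n/ν is G → limiting reagent.
T consumed = (2/1) × 2.910 = 5.820 mol
T remaining = 8.053 − 5.820 = 2.233 mol
mass = 2.233 × 262.00 = 585.0 g

585 g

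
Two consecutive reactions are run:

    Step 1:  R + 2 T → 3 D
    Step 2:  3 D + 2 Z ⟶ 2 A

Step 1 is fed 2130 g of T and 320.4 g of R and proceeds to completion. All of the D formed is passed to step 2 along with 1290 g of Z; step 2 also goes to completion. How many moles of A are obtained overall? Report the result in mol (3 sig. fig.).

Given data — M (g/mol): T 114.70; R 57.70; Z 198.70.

Step 1:
n(T) = 2130 / 114.70 = 18.57 mol
n(R) = 320.4 / 57.70 = 5.553 mol
n/ν for T = 18.57/2 = 9.285
n/ν for R = 5.553/1 = 5.553
Smallest n/ν is R → limiting reagent.
n(D) produced = (3/1) × 5.553 = 16.66 mol
Step 2:
n(D) available = 16.66 mol
n(Z) = 1290 / 198.70 = 6.492 mol
n/ν for D = 16.66/3 = 5.553
n/ν for Z = 6.492/2 = 3.246
Smallest n/ν is Z → limiting reagent.
n(A) = (2/2) × 6.492 = 6.492 mol

6.49 mol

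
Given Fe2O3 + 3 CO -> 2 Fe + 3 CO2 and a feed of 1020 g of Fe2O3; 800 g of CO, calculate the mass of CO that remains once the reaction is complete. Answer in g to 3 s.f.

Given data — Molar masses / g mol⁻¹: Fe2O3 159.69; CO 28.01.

n(Fe2O3) = 1020 / 159.69 = 6.387 mol
n(CO) = 800.0 / 28.01 = 28.56 mol
n/ν → Fe2O3: 6.387, CO: 9.520; Fe2O3 is limiting.
CO consumed = (3/1) × 6.387 = 19.16 mol
CO remaining = 28.56 − 19.16 = 9.400 mol
mass = 9.400 × 28.01 = 263.3 g

263 g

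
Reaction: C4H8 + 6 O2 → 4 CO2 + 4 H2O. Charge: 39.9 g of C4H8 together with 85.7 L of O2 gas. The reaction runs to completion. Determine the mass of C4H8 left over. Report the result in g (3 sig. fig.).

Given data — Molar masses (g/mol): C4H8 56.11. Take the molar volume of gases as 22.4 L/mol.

4.12 g

n(C4H8) = 39.90 / 56.11 = 0.7111 mol
n(O2) = 85.70 / 22.4 = 3.826 mol
n/ν for C4H8 = 0.7111/1 = 0.7111
n/ν for O2 = 3.826/6 = 0.6377
Smallest n/ν is O2 → limiting reagent.
C4H8 consumed = (1/6) × 3.826 = 0.6377 mol
C4H8 remaining = 0.7111 − 0.6377 = 0.07340 mol
mass = 0.07340 × 56.11 = 4.118 g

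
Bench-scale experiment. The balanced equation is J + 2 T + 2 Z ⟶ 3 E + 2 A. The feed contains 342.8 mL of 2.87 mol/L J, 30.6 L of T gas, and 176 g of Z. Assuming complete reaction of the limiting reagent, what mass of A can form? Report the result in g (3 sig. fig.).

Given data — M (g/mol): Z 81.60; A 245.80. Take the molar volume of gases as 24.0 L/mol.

n(J) = 2.87 × 342.8/1000 = 0.9838 mol
n(T) = 30.60 / 24.0 = 1.275 mol
n(Z) = 176.0 / 81.60 = 2.157 mol
n/ν → J: 0.9838, T: 0.6375, Z: 1.079; T is limiting.
n(A) = (2/2) × 1.275 = 1.275 mol
mass = 1.275 × 245.80 = 313.4 g

313 g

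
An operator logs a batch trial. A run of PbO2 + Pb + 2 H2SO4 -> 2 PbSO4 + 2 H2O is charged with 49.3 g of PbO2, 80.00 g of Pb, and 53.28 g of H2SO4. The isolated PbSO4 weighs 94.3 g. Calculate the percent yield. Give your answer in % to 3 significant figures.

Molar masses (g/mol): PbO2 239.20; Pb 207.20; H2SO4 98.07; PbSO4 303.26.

n(PbO2) = 49.30 / 239.20 = 0.2061 mol
n(Pb) = 80.00 / 207.20 = 0.3861 mol
n(H2SO4) = 53.28 / 98.07 = 0.5433 mol
n/ν → PbO2: 0.2061, Pb: 0.3861, H2SO4: 0.2717; PbO2 is limiting.
theoretical n(PbSO4) = (2/1) × 0.2061 = 0.4122 mol → 125.0 g
% yield = 94.3 / 125.0 × 100 = 75.44 %

75.4 %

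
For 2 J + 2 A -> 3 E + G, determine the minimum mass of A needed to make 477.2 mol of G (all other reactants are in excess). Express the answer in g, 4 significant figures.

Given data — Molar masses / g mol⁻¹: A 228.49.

n(G) = 477.2 mol
n(A) = (2/1) × 477.2 = 954.4 mol
mass = 954.4 × 228.49 = 218100 g

218100 g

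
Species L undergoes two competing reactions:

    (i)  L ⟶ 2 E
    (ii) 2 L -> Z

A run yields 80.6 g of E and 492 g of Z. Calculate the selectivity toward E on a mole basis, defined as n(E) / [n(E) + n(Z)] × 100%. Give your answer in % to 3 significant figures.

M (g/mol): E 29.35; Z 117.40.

39.6 %

n(E) = 80.6 / 29.35 = 2.746 mol
n(Z) = 492 / 117.40 = 4.191 mol
selectivity = 2.746/(2.746+4.191) × 100 = 39.58 %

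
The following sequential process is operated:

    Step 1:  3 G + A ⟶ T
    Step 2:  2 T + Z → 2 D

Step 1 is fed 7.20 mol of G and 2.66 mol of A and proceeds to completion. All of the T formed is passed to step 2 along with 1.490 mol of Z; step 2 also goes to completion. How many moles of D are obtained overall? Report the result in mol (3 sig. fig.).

2.40 mol

Step 1:
n(G) = 7.200 mol
n(A) = 2.660 mol
n/ν for G = 7.200/3 = 2.400
n/ν for A = 2.660/1 = 2.660
Smallest n/ν is G → limiting reagent.
n(T) produced = (1/3) × 7.200 = 2.400 mol
Step 2:
n(T) available = 2.400 mol
n(Z) = 1.490 mol
n/ν for T = 2.400/2 = 1.200
n/ν for Z = 1.490/1 = 1.490
Smallest n/ν is T → limiting reagent.
n(D) = (2/2) × 2.400 = 2.400 mol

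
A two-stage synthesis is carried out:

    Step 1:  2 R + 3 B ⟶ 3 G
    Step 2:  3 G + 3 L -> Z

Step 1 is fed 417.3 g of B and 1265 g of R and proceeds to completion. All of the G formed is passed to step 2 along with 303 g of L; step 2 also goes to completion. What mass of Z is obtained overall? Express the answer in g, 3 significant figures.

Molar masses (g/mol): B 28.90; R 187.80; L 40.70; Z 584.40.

1450 g

Step 1:
n(B) = 417.3 / 28.90 = 14.44 mol
n(R) = 1265 / 187.80 = 6.736 mol
n/ν for B = 14.44/3 = 4.813
n/ν for R = 6.736/2 = 3.368
Smallest n/ν is R → limiting reagent.
n(G) produced = (3/2) × 6.736 = 10.10 mol
Step 2:
n(G) available = 10.10 mol
n(L) = 303.0 / 40.70 = 7.445 mol
n/ν for G = 10.10/3 = 3.367
n/ν for L = 7.445/3 = 2.482
Smallest n/ν is L → limiting reagent.
n(Z) = (1/3) × 7.445 = 2.482 mol
mass = 2.482 × 584.40 = 1450 g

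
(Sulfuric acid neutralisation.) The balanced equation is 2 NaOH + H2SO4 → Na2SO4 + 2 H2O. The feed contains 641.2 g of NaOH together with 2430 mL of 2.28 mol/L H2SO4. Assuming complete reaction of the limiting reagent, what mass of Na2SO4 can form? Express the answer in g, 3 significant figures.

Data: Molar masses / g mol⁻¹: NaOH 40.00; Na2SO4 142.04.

n(NaOH) = 641.2 / 40.00 = 16.03 mol
n(H2SO4) = 2.28 × 2430/1000 = 5.540 mol
n/ν for NaOH = 16.03/2 = 8.015
n/ν for H2SO4 = 5.540/1 = 5.540
Smallest n/ν is H2SO4 → limiting reagent.
n(Na2SO4) = (1/1) × 5.540 = 5.540 mol
mass = 5.540 × 142.04 = 786.9 g

787 g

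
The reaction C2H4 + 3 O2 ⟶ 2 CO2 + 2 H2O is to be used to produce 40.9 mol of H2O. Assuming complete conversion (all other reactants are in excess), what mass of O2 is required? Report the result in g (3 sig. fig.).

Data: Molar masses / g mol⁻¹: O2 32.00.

n(H2O) = 40.90 mol
n(O2) = (3/2) × 40.90 = 61.35 mol
mass = 61.35 × 32.00 = 1963 g

1960 g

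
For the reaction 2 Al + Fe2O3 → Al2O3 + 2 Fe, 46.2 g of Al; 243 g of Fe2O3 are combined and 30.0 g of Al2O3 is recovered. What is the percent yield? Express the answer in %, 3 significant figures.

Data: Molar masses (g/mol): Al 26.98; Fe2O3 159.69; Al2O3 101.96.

34.4 %

n(Al) = 46.20 / 26.98 = 1.712 mol
n(Fe2O3) = 243.0 / 159.69 = 1.522 mol
n/ν → Al: 0.8560, Fe2O3: 1.522; Al is limiting.
theoretical n(Al2O3) = (1/2) × 1.712 = 0.8560 mol → 87.28 g
% yield = 30.0 / 87.28 × 100 = 34.37 %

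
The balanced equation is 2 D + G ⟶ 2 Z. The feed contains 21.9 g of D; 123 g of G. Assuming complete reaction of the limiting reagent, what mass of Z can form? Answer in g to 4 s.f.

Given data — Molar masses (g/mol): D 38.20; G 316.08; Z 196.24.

112.5 g

n(D) = 21.90 / 38.20 = 0.5733 mol
n(G) = 123.0 / 316.08 = 0.3891 mol
n/ν for D = 0.5733/2 = 0.2867
n/ν for G = 0.3891/1 = 0.3891
Smallest n/ν is D → limiting reagent.
n(Z) = (2/2) × 0.5733 = 0.5733 mol
mass = 0.5733 × 196.24 = 112.5 g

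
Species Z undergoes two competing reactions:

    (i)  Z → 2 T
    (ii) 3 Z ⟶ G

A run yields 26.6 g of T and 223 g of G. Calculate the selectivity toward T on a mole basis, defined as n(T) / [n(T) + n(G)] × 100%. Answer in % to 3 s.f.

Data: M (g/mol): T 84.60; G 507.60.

41.7 %

n(T) = 26.6 / 84.60 = 0.3144 mol
n(G) = 223 / 507.60 = 0.4393 mol
selectivity = 0.3144/(0.3144+0.4393) × 100 = 41.71 %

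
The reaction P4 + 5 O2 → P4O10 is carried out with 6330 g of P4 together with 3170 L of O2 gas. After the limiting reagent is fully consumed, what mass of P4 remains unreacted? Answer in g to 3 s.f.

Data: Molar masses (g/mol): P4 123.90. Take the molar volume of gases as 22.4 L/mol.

n(P4) = 6330 / 123.90 = 51.09 mol
n(O2) = 3170 / 22.4 = 141.5 mol
n/ν → P4: 51.09, O2: 28.30; O2 is limiting.
P4 consumed = (1/5) × 141.5 = 28.30 mol
P4 remaining = 51.09 − 28.30 = 22.79 mol
mass = 22.79 × 123.90 = 2824 g

2820 g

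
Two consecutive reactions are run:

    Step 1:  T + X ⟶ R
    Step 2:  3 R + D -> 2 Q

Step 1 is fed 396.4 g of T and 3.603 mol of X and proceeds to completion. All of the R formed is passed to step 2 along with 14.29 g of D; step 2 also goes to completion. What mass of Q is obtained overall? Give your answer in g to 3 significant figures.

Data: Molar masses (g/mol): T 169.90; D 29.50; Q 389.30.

377 g

Step 1:
n(T) = 396.4 / 169.90 = 2.333 mol
n(X) = 3.603 mol
n/ν → T: 2.333, X: 3.603; T is limiting.
n(R) produced = (1/1) × 2.333 = 2.333 mol
Step 2:
n(R) available = 2.333 mol
n(D) = 14.29 / 29.50 = 0.4844 mol
n/ν → R: 0.7777, D: 0.4844; D is limiting.
n(Q) = (2/1) × 0.4844 = 0.9688 mol
mass = 0.9688 × 389.30 = 377.2 g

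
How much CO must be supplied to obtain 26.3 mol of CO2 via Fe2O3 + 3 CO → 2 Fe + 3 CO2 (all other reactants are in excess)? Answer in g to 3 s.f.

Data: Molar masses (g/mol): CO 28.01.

n(CO2) = 26.30 mol
n(CO) = (3/3) × 26.30 = 26.30 mol
mass = 26.30 × 28.01 = 736.7 g

737 g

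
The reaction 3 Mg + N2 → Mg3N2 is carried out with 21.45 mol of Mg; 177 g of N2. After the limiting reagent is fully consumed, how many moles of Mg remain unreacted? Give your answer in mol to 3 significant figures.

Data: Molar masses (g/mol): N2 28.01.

2.49 mol

n(Mg) = 21.45 mol
n(N2) = 177.0 / 28.01 = 6.319 mol
n/ν for Mg = 21.45/3 = 7.150
n/ν for N2 = 6.319/1 = 6.319
Smallest n/ν is N2 → limiting reagent.
Mg consumed = (3/1) × 6.319 = 18.96 mol
Mg remaining = 21.45 − 18.96 = 2.490 mol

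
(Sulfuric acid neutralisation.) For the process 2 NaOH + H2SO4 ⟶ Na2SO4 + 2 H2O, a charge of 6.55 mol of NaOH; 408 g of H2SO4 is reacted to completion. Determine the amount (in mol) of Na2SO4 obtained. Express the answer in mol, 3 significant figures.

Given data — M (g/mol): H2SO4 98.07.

3.28 mol

n(NaOH) = 6.550 mol
n(H2SO4) = 408.0 / 98.07 = 4.160 mol
n/ν for NaOH = 6.550/2 = 3.275
n/ν for H2SO4 = 4.160/1 = 4.160
Smallest n/ν is NaOH → limiting reagent.
n(Na2SO4) = (1/2) × 6.550 = 3.275 mol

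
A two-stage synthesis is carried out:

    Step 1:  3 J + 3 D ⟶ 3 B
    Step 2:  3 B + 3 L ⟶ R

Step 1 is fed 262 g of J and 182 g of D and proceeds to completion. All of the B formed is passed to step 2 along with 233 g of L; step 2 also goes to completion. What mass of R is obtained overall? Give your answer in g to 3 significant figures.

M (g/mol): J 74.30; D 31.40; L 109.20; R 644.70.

Step 1:
n(J) = 262.0 / 74.30 = 3.526 mol
n(D) = 182.0 / 31.40 = 5.796 mol
n/ν → J: 1.175, D: 1.932; J is limiting.
n(B) produced = (3/3) × 3.526 = 3.526 mol
Step 2:
n(B) available = 3.526 mol
n(L) = 233.0 / 109.20 = 2.134 mol
n/ν → B: 1.175, L: 0.7113; L is limiting.
n(R) = (1/3) × 2.134 = 0.7113 mol
mass = 0.7113 × 644.70 = 458.6 g

459 g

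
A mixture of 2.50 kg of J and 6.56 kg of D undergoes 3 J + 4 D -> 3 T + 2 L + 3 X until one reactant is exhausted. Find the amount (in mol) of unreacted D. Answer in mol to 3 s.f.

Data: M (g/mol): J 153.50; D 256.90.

3.82 mol

n(J) = 2.500×1000 / 153.50 = 16.29 mol
n(D) = 6.560×1000 / 256.90 = 25.54 mol
n/ν for J = 16.29/3 = 5.430
n/ν for D = 25.54/4 = 6.385
Smallest n/ν is J → limiting reagent.
D consumed = (4/3) × 16.29 = 21.72 mol
D remaining = 25.54 − 21.72 = 3.820 mol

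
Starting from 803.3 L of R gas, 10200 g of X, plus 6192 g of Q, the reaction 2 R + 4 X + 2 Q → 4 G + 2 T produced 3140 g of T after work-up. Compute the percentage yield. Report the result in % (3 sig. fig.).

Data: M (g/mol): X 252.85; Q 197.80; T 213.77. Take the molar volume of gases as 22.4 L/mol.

n(R) = 803.3 / 22.4 = 35.86 mol
n(X) = 10200 / 252.85 = 40.34 mol
n(Q) = 6192 / 197.80 = 31.30 mol
n/ν → R: 17.93, X: 10.09, Q: 15.65; X is limiting.
theoretical n(T) = (2/4) × 40.34 = 20.17 mol → 4312 g
% yield = 3140 / 4312 × 100 = 72.82 %

72.8 %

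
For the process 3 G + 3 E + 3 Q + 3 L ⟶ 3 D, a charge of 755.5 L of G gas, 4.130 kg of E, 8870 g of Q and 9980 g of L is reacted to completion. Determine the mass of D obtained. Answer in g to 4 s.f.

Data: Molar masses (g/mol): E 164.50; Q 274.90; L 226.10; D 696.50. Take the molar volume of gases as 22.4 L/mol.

n(G) = 755.5 / 22.4 = 33.73 mol
n(E) = 4.130×1000 / 164.50 = 25.11 mol
n(Q) = 8870 / 274.90 = 32.27 mol
n(L) = 9980 / 226.10 = 44.14 mol
n/ν for G = 33.73/3 = 11.24
n/ν for E = 25.11/3 = 8.370
n/ν for Q = 32.27/3 = 10.76
n/ν for L = 44.14/3 = 14.71
Smallest n/ν is E → limiting reagent.
n(D) = (3/3) × 25.11 = 25.11 mol
mass = 25.11 × 696.50 = 17490 g

17490 g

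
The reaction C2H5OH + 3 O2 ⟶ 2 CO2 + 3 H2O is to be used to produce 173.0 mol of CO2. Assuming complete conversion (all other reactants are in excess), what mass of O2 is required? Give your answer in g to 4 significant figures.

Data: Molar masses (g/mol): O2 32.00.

n(CO2) = 173.0 mol
n(O2) = (3/2) × 173.0 = 259.5 mol
mass = 259.5 × 32.00 = 8304 g

8304 g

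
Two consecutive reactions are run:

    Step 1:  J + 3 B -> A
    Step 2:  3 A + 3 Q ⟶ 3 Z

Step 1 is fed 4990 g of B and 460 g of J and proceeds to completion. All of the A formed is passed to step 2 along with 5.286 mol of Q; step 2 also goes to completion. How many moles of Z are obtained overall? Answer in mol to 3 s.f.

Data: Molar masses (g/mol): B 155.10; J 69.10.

5.29 mol

Step 1:
n(B) = 4990 / 155.10 = 32.17 mol
n(J) = 460.0 / 69.10 = 6.657 mol
n/ν → B: 10.72, J: 6.657; J is limiting.
n(A) produced = (1/1) × 6.657 = 6.657 mol
Step 2:
n(A) available = 6.657 mol
n(Q) = 5.286 mol
n/ν → A: 2.219, Q: 1.762; Q is limiting.
n(Z) = (3/3) × 5.286 = 5.286 mol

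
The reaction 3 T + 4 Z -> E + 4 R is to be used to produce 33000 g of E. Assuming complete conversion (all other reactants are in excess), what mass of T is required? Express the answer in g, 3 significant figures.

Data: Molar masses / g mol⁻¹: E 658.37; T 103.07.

15500 g

n(E) = 33000 / 658.37 = 50.12 mol
n(T) = (3/1) × 50.12 = 150.4 mol
mass = 150.4 × 103.07 = 15500 g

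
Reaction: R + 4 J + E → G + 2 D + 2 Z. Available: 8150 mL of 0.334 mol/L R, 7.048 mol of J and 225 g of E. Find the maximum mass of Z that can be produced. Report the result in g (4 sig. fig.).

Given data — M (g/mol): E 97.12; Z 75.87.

267.4 g

n(R) = 0.334 × 8150/1000 = 2.722 mol
n(J) = 7.048 mol
n(E) = 225.0 / 97.12 = 2.317 mol
n/ν for R = 2.722/1 = 2.722
n/ν for J = 7.048/4 = 1.762
n/ν for E = 2.317/1 = 2.317
Smallest n/ν is J → limiting reagent.
n(Z) = (2/4) × 7.048 = 3.524 mol
mass = 3.524 × 75.87 = 267.4 g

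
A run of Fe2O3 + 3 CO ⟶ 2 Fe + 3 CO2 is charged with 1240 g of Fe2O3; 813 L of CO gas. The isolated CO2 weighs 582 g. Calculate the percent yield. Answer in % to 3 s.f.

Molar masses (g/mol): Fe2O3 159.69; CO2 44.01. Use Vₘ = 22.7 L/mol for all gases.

56.8 %

n(Fe2O3) = 1240 / 159.69 = 7.765 mol
n(CO) = 813.0 / 22.7 = 35.81 mol
n/ν for Fe2O3 = 7.765/1 = 7.765
n/ν for CO = 35.81/3 = 11.94
Smallest n/ν is Fe2O3 → limiting reagent.
theoretical n(CO2) = (3/1) × 7.765 = 23.30 mol → 1025 g
% yield = 582 / 1025 × 100 = 56.78 %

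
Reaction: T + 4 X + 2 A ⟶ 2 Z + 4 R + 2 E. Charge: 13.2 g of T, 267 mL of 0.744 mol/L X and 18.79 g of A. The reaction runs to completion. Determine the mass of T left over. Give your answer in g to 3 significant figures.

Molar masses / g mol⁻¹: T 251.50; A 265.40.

n(T) = 13.20 / 251.50 = 0.05249 mol
n(X) = 0.744 × 267.0/1000 = 0.1986 mol
n(A) = 18.79 / 265.40 = 0.07080 mol
n/ν for T = 0.05249/1 = 0.05249
n/ν for X = 0.1986/4 = 0.04965
n/ν for A = 0.07080/2 = 0.03540
Smallest n/ν is A → limiting reagent.
T consumed = (1/2) × 0.07080 = 0.03540 mol
T remaining = 0.05249 − 0.03540 = 0.01709 mol
mass = 0.01709 × 251.50 = 4.298 g

4.30 g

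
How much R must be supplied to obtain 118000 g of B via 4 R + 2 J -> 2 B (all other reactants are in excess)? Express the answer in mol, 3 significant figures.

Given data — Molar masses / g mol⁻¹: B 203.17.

n(B) = 118000 / 203.17 = 580.8 mol
n(R) = (4/2) × 580.8 = 1162 mol

1160 mol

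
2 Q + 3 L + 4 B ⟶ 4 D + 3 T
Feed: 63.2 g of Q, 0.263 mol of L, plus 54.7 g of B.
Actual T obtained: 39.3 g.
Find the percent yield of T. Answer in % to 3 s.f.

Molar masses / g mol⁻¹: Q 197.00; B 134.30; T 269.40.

55.5 %

n(Q) = 63.20 / 197.00 = 0.3208 mol
n(L) = 0.2630 mol
n(B) = 54.70 / 134.30 = 0.4073 mol
n/ν → Q: 0.1604, L: 0.08767, B: 0.1018; L is limiting.
theoretical n(T) = (3/3) × 0.2630 = 0.2630 mol → 70.85 g
% yield = 39.3 / 70.85 × 100 = 55.47 %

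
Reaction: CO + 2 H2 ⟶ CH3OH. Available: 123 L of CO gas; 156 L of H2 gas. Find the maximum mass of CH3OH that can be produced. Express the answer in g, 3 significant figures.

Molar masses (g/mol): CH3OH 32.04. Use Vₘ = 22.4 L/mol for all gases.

112 g

n(CO) = 123.0 / 22.4 = 5.491 mol
n(H2) = 156.0 / 22.4 = 6.964 mol
n/ν for CO = 5.491/1 = 5.491
n/ν for H2 = 6.964/2 = 3.482
Smallest n/ν is H2 → limiting reagent.
n(CH3OH) = (1/2) × 6.964 = 3.482 mol
mass = 3.482 × 32.04 = 111.6 g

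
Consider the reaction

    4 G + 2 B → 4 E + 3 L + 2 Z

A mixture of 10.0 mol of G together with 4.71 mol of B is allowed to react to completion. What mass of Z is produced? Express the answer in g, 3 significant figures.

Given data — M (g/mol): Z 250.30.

n(G) = 10.00 mol
n(B) = 4.710 mol
n/ν for G = 10.00/4 = 2.500
n/ν for B = 4.710/2 = 2.355
Smallest n/ν is B → limiting reagent.
n(Z) = (2/2) × 4.710 = 4.710 mol
mass = 4.710 × 250.30 = 1179 g

1180 g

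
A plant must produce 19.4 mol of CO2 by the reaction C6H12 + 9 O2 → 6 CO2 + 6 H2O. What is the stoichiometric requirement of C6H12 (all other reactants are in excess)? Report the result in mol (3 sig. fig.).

n(CO2) = 19.40 mol
n(C6H12) = (1/6) × 19.40 = 3.233 mol

3.23 mol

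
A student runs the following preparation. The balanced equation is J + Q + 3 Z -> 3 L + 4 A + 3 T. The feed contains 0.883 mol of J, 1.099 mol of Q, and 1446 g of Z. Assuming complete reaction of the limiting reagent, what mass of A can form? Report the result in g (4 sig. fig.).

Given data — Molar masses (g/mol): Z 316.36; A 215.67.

761.7 g

n(J) = 0.8830 mol
n(Q) = 1.099 mol
n(Z) = 1446 / 316.36 = 4.571 mol
n/ν for J = 0.8830/1 = 0.8830
n/ν for Q = 1.099/1 = 1.099
n/ν for Z = 4.571/3 = 1.524
Smallest n/ν is J → limiting reagent.
n(A) = (4/1) × 0.8830 = 3.532 mol
mass = 3.532 × 215.67 = 761.7 g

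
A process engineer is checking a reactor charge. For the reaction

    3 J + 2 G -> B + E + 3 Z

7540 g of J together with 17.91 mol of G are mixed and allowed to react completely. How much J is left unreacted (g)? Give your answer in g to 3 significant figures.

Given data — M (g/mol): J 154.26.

3400 g

n(J) = 7540 / 154.26 = 48.88 mol
n(G) = 17.91 mol
n/ν → J: 16.29, G: 8.955; G is limiting.
J consumed = (3/2) × 17.91 = 26.87 mol
J remaining = 48.88 − 26.87 = 22.01 mol
mass = 22.01 × 154.26 = 3395 g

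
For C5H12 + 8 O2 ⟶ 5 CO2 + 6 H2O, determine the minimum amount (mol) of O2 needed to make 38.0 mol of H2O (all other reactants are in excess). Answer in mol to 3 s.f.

n(H2O) = 38.00 mol
n(O2) = (8/6) × 38.00 = 50.67 mol

50.7 mol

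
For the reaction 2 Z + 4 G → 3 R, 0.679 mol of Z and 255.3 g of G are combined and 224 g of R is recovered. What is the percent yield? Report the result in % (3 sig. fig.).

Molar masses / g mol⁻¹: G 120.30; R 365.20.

60.2 %

n(Z) = 0.6790 mol
n(G) = 255.3 / 120.30 = 2.122 mol
n/ν for Z = 0.6790/2 = 0.3395
n/ν for G = 2.122/4 = 0.5305
Smallest n/ν is Z → limiting reagent.
theoretical n(R) = (3/2) × 0.6790 = 1.019 mol → 372.1 g
% yield = 224 / 372.1 × 100 = 60.20 %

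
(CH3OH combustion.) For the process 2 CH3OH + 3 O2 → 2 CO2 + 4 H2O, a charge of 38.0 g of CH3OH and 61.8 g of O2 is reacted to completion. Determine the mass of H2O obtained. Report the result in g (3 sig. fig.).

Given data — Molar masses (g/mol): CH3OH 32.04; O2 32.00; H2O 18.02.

n(CH3OH) = 38.00 / 32.04 = 1.186 mol
n(O2) = 61.80 / 32.00 = 1.931 mol
n/ν for CH3OH = 1.186/2 = 0.5930
n/ν for O2 = 1.931/3 = 0.6437
Smallest n/ν is CH3OH → limiting reagent.
n(H2O) = (4/2) × 1.186 = 2.372 mol
mass = 2.372 × 18.02 = 42.74 g

42.7 g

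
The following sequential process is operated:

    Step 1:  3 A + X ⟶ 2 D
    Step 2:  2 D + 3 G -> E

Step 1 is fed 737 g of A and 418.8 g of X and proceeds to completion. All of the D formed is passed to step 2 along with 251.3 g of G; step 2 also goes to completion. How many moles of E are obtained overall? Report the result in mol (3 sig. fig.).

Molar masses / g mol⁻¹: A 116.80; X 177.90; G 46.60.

Step 1:
n(A) = 737.0 / 116.80 = 6.310 mol
n(X) = 418.8 / 177.90 = 2.354 mol
n/ν for A = 6.310/3 = 2.103
n/ν for X = 2.354/1 = 2.354
Smallest n/ν is A → limiting reagent.
n(D) produced = (2/3) × 6.310 = 4.207 mol
Step 2:
n(D) available = 4.207 mol
n(G) = 251.3 / 46.60 = 5.393 mol
n/ν for D = 4.207/2 = 2.104
n/ν for G = 5.393/3 = 1.798
Smallest n/ν is G → limiting reagent.
n(E) = (1/3) × 5.393 = 1.798 mol

1.80 mol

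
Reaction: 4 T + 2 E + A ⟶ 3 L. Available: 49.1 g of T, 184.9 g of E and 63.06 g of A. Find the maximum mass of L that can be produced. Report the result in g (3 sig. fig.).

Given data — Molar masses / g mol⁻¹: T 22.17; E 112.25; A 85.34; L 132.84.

n(T) = 49.10 / 22.17 = 2.215 mol
n(E) = 184.9 / 112.25 = 1.647 mol
n(A) = 63.06 / 85.34 = 0.7389 mol
n/ν → T: 0.5538, E: 0.8235, A: 0.7389; T is limiting.
n(L) = (3/4) × 2.215 = 1.661 mol
mass = 1.661 × 132.84 = 220.6 g

221 g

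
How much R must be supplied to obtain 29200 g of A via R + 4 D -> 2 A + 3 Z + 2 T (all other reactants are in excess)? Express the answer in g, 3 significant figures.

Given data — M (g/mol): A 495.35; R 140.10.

4130 g

n(A) = 29200 / 495.35 = 58.95 mol
n(R) = (1/2) × 58.95 = 29.48 mol
mass = 29.48 × 140.10 = 4130 g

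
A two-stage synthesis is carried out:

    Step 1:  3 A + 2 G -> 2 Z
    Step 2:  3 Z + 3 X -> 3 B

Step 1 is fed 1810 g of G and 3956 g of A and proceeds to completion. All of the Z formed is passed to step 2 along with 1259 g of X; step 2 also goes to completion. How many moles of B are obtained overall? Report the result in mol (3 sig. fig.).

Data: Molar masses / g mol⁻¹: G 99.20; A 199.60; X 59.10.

Step 1:
n(G) = 1810 / 99.20 = 18.25 mol
n(A) = 3956 / 199.60 = 19.82 mol
n/ν for G = 18.25/2 = 9.125
n/ν for A = 19.82/3 = 6.607
Smallest n/ν is A → limiting reagent.
n(Z) produced = (2/3) × 19.82 = 13.21 mol
Step 2:
n(Z) available = 13.21 mol
n(X) = 1259 / 59.10 = 21.30 mol
n/ν for Z = 13.21/3 = 4.403
n/ν for X = 21.30/3 = 7.100
Smallest n/ν is Z → limiting reagent.
n(B) = (3/3) × 13.21 = 13.21 mol

13.2 mol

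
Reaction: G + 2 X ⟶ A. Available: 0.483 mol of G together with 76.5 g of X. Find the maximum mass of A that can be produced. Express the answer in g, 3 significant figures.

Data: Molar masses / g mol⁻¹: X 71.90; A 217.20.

n(G) = 0.4830 mol
n(X) = 76.50 / 71.90 = 1.064 mol
n/ν → G: 0.4830, X: 0.5320; G is limiting.
n(A) = (1/1) × 0.4830 = 0.4830 mol
mass = 0.4830 × 217.20 = 104.9 g

105 g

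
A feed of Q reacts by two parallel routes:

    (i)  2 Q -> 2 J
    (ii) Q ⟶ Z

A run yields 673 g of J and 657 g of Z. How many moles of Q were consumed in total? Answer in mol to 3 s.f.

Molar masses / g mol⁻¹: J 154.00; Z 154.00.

8.64 mol

n(J) = 673 / 154.00 = 4.370 mol
n(Z) = 657 / 154.00 = 4.266 mol
n(Q) via (i) = (2/2)×4.370 = 4.370 mol
n(Q) via (ii) = (1/1)×4.266 = 4.266 mol
total n(Q) = 4.370 + 4.266 = 8.636 mol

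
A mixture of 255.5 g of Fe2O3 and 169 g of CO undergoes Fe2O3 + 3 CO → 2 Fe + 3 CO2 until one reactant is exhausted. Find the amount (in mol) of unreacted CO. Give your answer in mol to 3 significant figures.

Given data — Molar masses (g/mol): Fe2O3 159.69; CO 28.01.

1.23 mol

n(Fe2O3) = 255.5 / 159.69 = 1.600 mol
n(CO) = 169.0 / 28.01 = 6.034 mol
n/ν for Fe2O3 = 1.600/1 = 1.600
n/ν for CO = 6.034/3 = 2.011
Smallest n/ν is Fe2O3 → limiting reagent.
CO consumed = (3/1) × 1.600 = 4.800 mol
CO remaining = 6.034 − 4.800 = 1.234 mol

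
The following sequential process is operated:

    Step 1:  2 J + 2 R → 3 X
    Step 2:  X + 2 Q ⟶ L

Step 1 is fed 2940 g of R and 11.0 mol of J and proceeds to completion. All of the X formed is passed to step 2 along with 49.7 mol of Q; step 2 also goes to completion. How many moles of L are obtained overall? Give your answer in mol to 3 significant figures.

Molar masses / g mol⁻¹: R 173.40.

16.5 mol

Step 1:
n(R) = 2940 / 173.40 = 16.96 mol
n(J) = 11.00 mol
n/ν for R = 16.96/2 = 8.480
n/ν for J = 11.00/2 = 5.500
Smallest n/ν is J → limiting reagent.
n(X) produced = (3/2) × 11.00 = 16.50 mol
Step 2:
n(X) available = 16.50 mol
n(Q) = 49.70 mol
n/ν for X = 16.50/1 = 16.50
n/ν for Q = 49.70/2 = 24.85
Smallest n/ν is X → limiting reagent.
n(L) = (1/1) × 16.50 = 16.50 mol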